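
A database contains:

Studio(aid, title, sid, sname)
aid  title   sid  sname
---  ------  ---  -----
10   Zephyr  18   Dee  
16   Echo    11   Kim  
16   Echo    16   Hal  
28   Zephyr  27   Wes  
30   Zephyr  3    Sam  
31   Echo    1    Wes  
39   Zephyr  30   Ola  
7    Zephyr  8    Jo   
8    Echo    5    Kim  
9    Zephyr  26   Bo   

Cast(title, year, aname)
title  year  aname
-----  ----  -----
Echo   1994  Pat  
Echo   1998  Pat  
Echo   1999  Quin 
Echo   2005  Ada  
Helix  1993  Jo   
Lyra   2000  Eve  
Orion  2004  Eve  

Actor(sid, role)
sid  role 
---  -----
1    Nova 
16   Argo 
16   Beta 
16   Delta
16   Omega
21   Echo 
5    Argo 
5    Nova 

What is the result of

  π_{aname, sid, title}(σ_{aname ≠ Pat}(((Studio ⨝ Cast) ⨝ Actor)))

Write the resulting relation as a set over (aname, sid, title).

Natural join on title: {(16, Echo, 11, Kim, 1994, Pat), (16, Echo, 11, Kim, 1998, Pat), (16, Echo, 11, Kim, 1999, Quin), (16, Echo, 11, Kim, 2005, Ada), (16, Echo, 16, Hal, 1994, Pat), (16, Echo, 16, Hal, 1998, Pat), (16, Echo, 16, Hal, 1999, Quin), (16, Echo, 16, Hal, 2005, Ada), (31, Echo, 1, Wes, 1994, Pat), (31, Echo, 1, Wes, 1998, Pat), (31, Echo, 1, Wes, 1999, Quin), (31, Echo, 1, Wes, 2005, Ada), (8, Echo, 5, Kim, 1994, Pat), (8, Echo, 5, Kim, 1998, Pat), (8, Echo, 5, Kim, 1999, Quin), (8, Echo, 5, Kim, 2005, Ada)}
Natural join on sid: {(16, Echo, 16, Hal, 1994, Pat, Argo), (16, Echo, 16, Hal, 1994, Pat, Beta), (16, Echo, 16, Hal, 1994, Pat, Delta), (16, Echo, 16, Hal, 1994, Pat, Omega), (16, Echo, 16, Hal, 1998, Pat, Argo), (16, Echo, 16, Hal, 1998, Pat, Beta), (16, Echo, 16, Hal, 1998, Pat, Delta), (16, Echo, 16, Hal, 1998, Pat, Omega), (16, Echo, 16, Hal, 1999, Quin, Argo), (16, Echo, 16, Hal, 1999, Quin, Beta), (16, Echo, 16, Hal, 1999, Quin, Delta), (16, Echo, 16, Hal, 1999, Quin, Omega), (16, Echo, 16, Hal, 2005, Ada, Argo), (16, Echo, 16, Hal, 2005, Ada, Beta), (16, Echo, 16, Hal, 2005, Ada, Delta), (16, Echo, 16, Hal, 2005, Ada, Omega), (31, Echo, 1, Wes, 1994, Pat, Nova), (31, Echo, 1, Wes, 1998, Pat, Nova), (31, Echo, 1, Wes, 1999, Quin, Nova), (31, Echo, 1, Wes, 2005, Ada, Nova), (8, Echo, 5, Kim, 1994, Pat, Argo), (8, Echo, 5, Kim, 1994, Pat, Nova), (8, Echo, 5, Kim, 1998, Pat, Argo), (8, Echo, 5, Kim, 1998, Pat, Nova), (8, Echo, 5, Kim, 1999, Quin, Argo), (8, Echo, 5, Kim, 1999, Quin, Nova), (8, Echo, 5, Kim, 2005, Ada, Argo), (8, Echo, 5, Kim, 2005, Ada, Nova)}
Apply σ_{aname ≠ Pat}; surviving tuples: {(16, Echo, 16, Hal, 1999, Quin, Argo), (16, Echo, 16, Hal, 1999, Quin, Beta), (16, Echo, 16, Hal, 1999, Quin, Delta), (16, Echo, 16, Hal, 1999, Quin, Omega), (16, Echo, 16, Hal, 2005, Ada, Argo), (16, Echo, 16, Hal, 2005, Ada, Beta), (16, Echo, 16, Hal, 2005, Ada, Delta), (16, Echo, 16, Hal, 2005, Ada, Omega), (31, Echo, 1, Wes, 1999, Quin, Nova), (31, Echo, 1, Wes, 2005, Ada, Nova), (8, Echo, 5, Kim, 1999, Quin, Argo), (8, Echo, 5, Kim, 1999, Quin, Nova), (8, Echo, 5, Kim, 2005, Ada, Argo), (8, Echo, 5, Kim, 2005, Ada, Nova)}
π_{aname, sid, title} gives {(Ada, 1, Echo), (Ada, 16, Echo), (Ada, 5, Echo), (Quin, 1, Echo), (Quin, 16, Echo), (Quin, 5, Echo)} (8 duplicate(s) eliminated).

{(Ada, 1, Echo), (Ada, 16, Echo), (Ada, 5, Echo), (Quin, 1, Echo), (Quin, 16, Echo), (Quin, 5, Echo)}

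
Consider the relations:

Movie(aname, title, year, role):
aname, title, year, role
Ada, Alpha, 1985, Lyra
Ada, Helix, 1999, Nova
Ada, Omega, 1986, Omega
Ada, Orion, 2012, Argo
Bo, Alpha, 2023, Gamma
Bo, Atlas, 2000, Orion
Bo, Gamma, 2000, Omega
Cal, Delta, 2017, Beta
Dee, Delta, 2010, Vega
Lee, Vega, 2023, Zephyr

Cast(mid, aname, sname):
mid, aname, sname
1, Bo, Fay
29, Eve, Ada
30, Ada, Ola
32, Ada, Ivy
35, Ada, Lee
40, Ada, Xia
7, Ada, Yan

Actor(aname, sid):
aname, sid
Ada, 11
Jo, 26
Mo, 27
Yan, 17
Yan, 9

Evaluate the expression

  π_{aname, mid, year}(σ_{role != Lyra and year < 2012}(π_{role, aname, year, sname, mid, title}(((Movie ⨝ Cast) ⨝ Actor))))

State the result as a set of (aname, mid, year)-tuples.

{(Ada, 30, 1986), (Ada, 30, 1999), (Ada, 32, 1986), (Ada, 32, 1999), (Ada, 35, 1986), (Ada, 35, 1999), (Ada, 40, 1986), (Ada, 40, 1999), (Ada, 7, 1986), (Ada, 7, 1999)}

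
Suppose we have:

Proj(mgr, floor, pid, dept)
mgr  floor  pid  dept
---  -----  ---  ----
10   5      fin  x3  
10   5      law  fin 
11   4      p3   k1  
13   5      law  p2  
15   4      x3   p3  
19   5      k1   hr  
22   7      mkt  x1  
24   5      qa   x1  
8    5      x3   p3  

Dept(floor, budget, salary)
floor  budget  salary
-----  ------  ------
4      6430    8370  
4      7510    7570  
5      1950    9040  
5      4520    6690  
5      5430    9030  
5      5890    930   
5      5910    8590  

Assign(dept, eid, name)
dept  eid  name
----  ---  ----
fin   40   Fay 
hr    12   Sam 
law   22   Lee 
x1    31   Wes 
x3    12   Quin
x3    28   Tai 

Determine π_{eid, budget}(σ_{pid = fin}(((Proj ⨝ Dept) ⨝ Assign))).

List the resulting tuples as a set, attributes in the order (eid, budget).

Proj ⋈ Dept (natural join on floor): {(10, 5, fin, x3, 1950, 9040), (10, 5, fin, x3, 4520, 6690), (10, 5, fin, x3, 5430, 9030), (10, 5, fin, x3, 5890, 930), (10, 5, fin, x3, 5910, 8590), (10, 5, law, fin, 1950, 9040), (10, 5, law, fin, 4520, 6690), (10, 5, law, fin, 5430, 9030), (10, 5, law, fin, 5890, 930), (10, 5, law, fin, 5910, 8590), (11, 4, p3, k1, 6430, 8370), (11, 4, p3, k1, 7510, 7570), (13, 5, law, p2, 1950, 9040), (13, 5, law, p2, 4520, 6690), (13, 5, law, p2, 5430, 9030), (13, 5, law, p2, 5890, 930), (13, 5, law, p2, 5910, 8590), (15, 4, x3, p3, 6430, 8370), (15, 4, x3, p3, 7510, 7570), (19, 5, k1, hr, 1950, 9040), (19, 5, k1, hr, 4520, 6690), (19, 5, k1, hr, 5430, 9030), (19, 5, k1, hr, 5890, 930), (19, 5, k1, hr, 5910, 8590), (24, 5, qa, x1, 1950, 9040), (24, 5, qa, x1, 4520, 6690), (24, 5, qa, x1, 5430, 9030), (24, 5, qa, x1, 5890, 930), (24, 5, qa, x1, 5910, 8590), (8, 5, x3, p3, 1950, 9040), (8, 5, x3, p3, 4520, 6690), (8, 5, x3, p3, 5430, 9030), (8, 5, x3, p3, 5890, 930), (8, 5, x3, p3, 5910, 8590)}
(Proj ⨝ Dept) ⋈ Assign (natural join on dept): {(10, 5, fin, x3, 1950, 9040, 12, Quin), (10, 5, fin, x3, 1950, 9040, 28, Tai), (10, 5, fin, x3, 4520, 6690, 12, Quin), (10, 5, fin, x3, 4520, 6690, 28, Tai), (10, 5, fin, x3, 5430, 9030, 12, Quin), (10, 5, fin, x3, 5430, 9030, 28, Tai), (10, 5, fin, x3, 5890, 930, 12, Quin), (10, 5, fin, x3, 5890, 930, 28, Tai), (10, 5, fin, x3, 5910, 8590, 12, Quin), (10, 5, fin, x3, 5910, 8590, 28, Tai), (10, 5, law, fin, 1950, 9040, 40, Fay), (10, 5, law, fin, 4520, 6690, 40, Fay), (10, 5, law, fin, 5430, 9030, 40, Fay), (10, 5, law, fin, 5890, 930, 40, Fay), (10, 5, law, fin, 5910, 8590, 40, Fay), (19, 5, k1, hr, 1950, 9040, 12, Sam), (19, 5, k1, hr, 4520, 6690, 12, Sam), (19, 5, k1, hr, 5430, 9030, 12, Sam), (19, 5, k1, hr, 5890, 930, 12, Sam), (19, 5, k1, hr, 5910, 8590, 12, Sam), (24, 5, qa, x1, 1950, 9040, 31, Wes), (24, 5, qa, x1, 4520, 6690, 31, Wes), (24, 5, qa, x1, 5430, 9030, 31, Wes), (24, 5, qa, x1, 5890, 930, 31, Wes), (24, 5, qa, x1, 5910, 8590, 31, Wes)}
Filtering on pid = fin leaves {(10, 5, fin, x3, 1950, 9040, 12, Quin), (10, 5, fin, x3, 1950, 9040, 28, Tai), (10, 5, fin, x3, 4520, 6690, 12, Quin), (10, 5, fin, x3, 4520, 6690, 28, Tai), (10, 5, fin, x3, 5430, 9030, 12, Quin), (10, 5, fin, x3, 5430, 9030, 28, Tai), (10, 5, fin, x3, 5890, 930, 12, Quin), (10, 5, fin, x3, 5890, 930, 28, Tai), (10, 5, fin, x3, 5910, 8590, 12, Quin), (10, 5, fin, x3, 5910, 8590, 28, Tai)}.
Keep only column(s) eid, budget: {(12, 1950), (12, 4520), (12, 5430), (12, 5890), (12, 5910), (28, 1950), (28, 4520), (28, 5430), (28, 5890), (28, 5910)}

{(12, 1950), (12, 4520), (12, 5430), (12, 5890), (12, 5910), (28, 1950), (28, 4520), (28, 5430), (28, 5890), (28, 5910)}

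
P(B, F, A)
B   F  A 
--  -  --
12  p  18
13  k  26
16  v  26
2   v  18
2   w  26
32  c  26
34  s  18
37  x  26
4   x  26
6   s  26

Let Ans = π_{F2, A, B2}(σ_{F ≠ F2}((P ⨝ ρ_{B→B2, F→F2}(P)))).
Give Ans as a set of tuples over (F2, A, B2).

ρ[B→B2, F→F2]: schema becomes (B2, F2, A); tuples unchanged.
P ⋈ ρ_{B→B2, F→F2}(P) (natural join on A): {(12, p, 18, 12, p), (12, p, 18, 2, v), (12, p, 18, 34, s), (13, k, 26, 13, k), (13, k, 26, 16, v), (13, k, 26, 2, w), (13, k, 26, 32, c), (13, k, 26, 37, x), (13, k, 26, 4, x), (13, k, 26, 6, s), (16, v, 26, 13, k), (16, v, 26, 16, v), (16, v, 26, 2, w), (16, v, 26, 32, c), (16, v, 26, 37, x), (16, v, 26, 4, x), (16, v, 26, 6, s), (2, v, 18, 12, p), (2, v, 18, 2, v), (2, v, 18, 34, s), (2, w, 26, 13, k), (2, w, 26, 16, v), (2, w, 26, 2, w), (2, w, 26, 32, c), (2, w, 26, 37, x), (2, w, 26, 4, x), (2, w, 26, 6, s), (32, c, 26, 13, k), (32, c, 26, 16, v), (32, c, 26, 2, w), (32, c, 26, 32, c), (32, c, 26, 37, x), (32, c, 26, 4, x), (32, c, 26, 6, s), (34, s, 18, 12, p), (34, s, 18, 2, v), (34, s, 18, 34, s), (37, x, 26, 13, k), (37, x, 26, 16, v), (37, x, 26, 2, w), (37, x, 26, 32, c), (37, x, 26, 37, x), (37, x, 26, 4, x), (37, x, 26, 6, s), (4, x, 26, 13, k), (4, x, 26, 16, v), (4, x, 26, 2, w), (4, x, 26, 32, c), (4, x, 26, 37, x), (4, x, 26, 4, x), (4, x, 26, 6, s), (6, s, 26, 13, k), (6, s, 26, 16, v), (6, s, 26, 2, w), (6, s, 26, 32, c), (6, s, 26, 37, x), (6, s, 26, 4, x), (6, s, 26, 6, s)}
Apply σ_{F ≠ F2}; surviving tuples: {(12, p, 18, 2, v), (12, p, 18, 34, s), (13, k, 26, 16, v), (13, k, 26, 2, w), (13, k, 26, 32, c), (13, k, 26, 37, x), (13, k, 26, 4, x), (13, k, 26, 6, s), (16, v, 26, 13, k), (16, v, 26, 2, w), (16, v, 26, 32, c), (16, v, 26, 37, x), (16, v, 26, 4, x), (16, v, 26, 6, s), (2, v, 18, 12, p), (2, v, 18, 34, s), (2, w, 26, 13, k), (2, w, 26, 16, v), (2, w, 26, 32, c), (2, w, 26, 37, x), (2, w, 26, 4, x), (2, w, 26, 6, s), (32, c, 26, 13, k), (32, c, 26, 16, v), (32, c, 26, 2, w), (32, c, 26, 37, x), (32, c, 26, 4, x), (32, c, 26, 6, s), (34, s, 18, 12, p), (34, s, 18, 2, v), (37, x, 26, 13, k), (37, x, 26, 16, v), (37, x, 26, 2, w), (37, x, 26, 32, c), (37, x, 26, 6, s), (4, x, 26, 13, k), (4, x, 26, 16, v), (4, x, 26, 2, w), (4, x, 26, 32, c), (4, x, 26, 6, s), (6, s, 26, 13, k), (6, s, 26, 16, v), (6, s, 26, 2, w), (6, s, 26, 32, c), (6, s, 26, 37, x), (6, s, 26, 4, x)}
Keep only column(s) F2, A, B2 (36 duplicate(s) eliminated): {(c, 26, 32), (k, 26, 13), (p, 18, 12), (s, 18, 34), (s, 26, 6), (v, 18, 2), (v, 26, 16), (w, 26, 2), (x, 26, 37), (x, 26, 4)}

{(c, 26, 32), (k, 26, 13), (p, 18, 12), (s, 18, 34), (s, 26, 6), (v, 18, 2), (v, 26, 16), (w, 26, 2), (x, 26, 37), (x, 26, 4)}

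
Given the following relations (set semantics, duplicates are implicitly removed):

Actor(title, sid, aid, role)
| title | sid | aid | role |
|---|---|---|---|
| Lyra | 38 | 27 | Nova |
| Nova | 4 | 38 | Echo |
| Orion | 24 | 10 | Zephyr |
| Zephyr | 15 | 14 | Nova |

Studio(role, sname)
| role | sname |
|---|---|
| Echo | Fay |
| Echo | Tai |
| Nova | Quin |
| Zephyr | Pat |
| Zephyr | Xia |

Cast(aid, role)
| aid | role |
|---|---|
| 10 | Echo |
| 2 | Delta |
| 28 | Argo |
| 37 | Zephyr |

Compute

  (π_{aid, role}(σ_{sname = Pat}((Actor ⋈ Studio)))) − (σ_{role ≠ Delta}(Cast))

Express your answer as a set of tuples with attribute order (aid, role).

{(10, Zephyr)}

Actor ⋈ Studio (natural join on role): {(Lyra, 38, 27, Nova, Quin), (Nova, 4, 38, Echo, Fay), (Nova, 4, 38, Echo, Tai), (Orion, 24, 10, Zephyr, Pat), (Orion, 24, 10, Zephyr, Xia), (Zephyr, 15, 14, Nova, Quin)}
Filtering on sname = Pat leaves {(Orion, 24, 10, Zephyr, Pat)}.
π[aid, role]: project onto (aid, role) → {(10, Zephyr)}
Filtering on role ≠ Delta leaves {(10, Echo), (28, Argo), (37, Zephyr)}.
Taking the difference: {(10, Zephyr)}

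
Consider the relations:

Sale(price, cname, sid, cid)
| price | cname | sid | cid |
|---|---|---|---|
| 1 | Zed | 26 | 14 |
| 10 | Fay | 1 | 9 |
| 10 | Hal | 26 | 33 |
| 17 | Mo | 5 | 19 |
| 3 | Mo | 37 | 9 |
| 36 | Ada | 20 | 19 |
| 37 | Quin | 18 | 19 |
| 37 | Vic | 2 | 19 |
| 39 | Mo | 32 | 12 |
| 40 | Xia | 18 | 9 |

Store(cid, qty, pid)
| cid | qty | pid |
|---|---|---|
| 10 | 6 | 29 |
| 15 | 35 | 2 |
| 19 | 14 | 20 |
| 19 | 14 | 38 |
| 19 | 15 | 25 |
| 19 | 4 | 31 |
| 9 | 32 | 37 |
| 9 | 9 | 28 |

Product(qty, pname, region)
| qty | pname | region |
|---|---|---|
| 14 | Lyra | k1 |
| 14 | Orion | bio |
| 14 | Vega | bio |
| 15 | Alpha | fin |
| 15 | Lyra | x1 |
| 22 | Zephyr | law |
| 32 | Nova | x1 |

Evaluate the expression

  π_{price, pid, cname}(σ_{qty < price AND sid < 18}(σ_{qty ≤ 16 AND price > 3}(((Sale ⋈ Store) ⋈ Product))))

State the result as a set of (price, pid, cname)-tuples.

{(17, 20, Mo), (17, 25, Mo), (17, 38, Mo), (37, 20, Vic), (37, 25, Vic), (37, 38, Vic)}

Natural join on cid: {(10, Fay, 1, 9, 32, 37), (10, Fay, 1, 9, 9, 28), (17, Mo, 5, 19, 14, 20), (17, Mo, 5, 19, 14, 38), (17, Mo, 5, 19, 15, 25), (17, Mo, 5, 19, 4, 31), (3, Mo, 37, 9, 32, 37), (3, Mo, 37, 9, 9, 28), (36, Ada, 20, 19, 14, 20), (36, Ada, 20, 19, 14, 38), (36, Ada, 20, 19, 15, 25), (36, Ada, 20, 19, 4, 31), (37, Quin, 18, 19, 14, 20), (37, Quin, 18, 19, 14, 38), (37, Quin, 18, 19, 15, 25), (37, Quin, 18, 19, 4, 31), (37, Vic, 2, 19, 14, 20), (37, Vic, 2, 19, 14, 38), (37, Vic, 2, 19, 15, 25), (37, Vic, 2, 19, 4, 31), (40, Xia, 18, 9, 32, 37), (40, Xia, 18, 9, 9, 28)}
Natural join on qty: {(10, Fay, 1, 9, 32, 37, Nova, x1), (17, Mo, 5, 19, 14, 20, Lyra, k1), (17, Mo, 5, 19, 14, 20, Orion, bio), (17, Mo, 5, 19, 14, 20, Vega, bio), (17, Mo, 5, 19, 14, 38, Lyra, k1), (17, Mo, 5, 19, 14, 38, Orion, bio), (17, Mo, 5, 19, 14, 38, Vega, bio), (17, Mo, 5, 19, 15, 25, Alpha, fin), (17, Mo, 5, 19, 15, 25, Lyra, x1), (3, Mo, 37, 9, 32, 37, Nova, x1), (36, Ada, 20, 19, 14, 20, Lyra, k1), (36, Ada, 20, 19, 14, 20, Orion, bio), (36, Ada, 20, 19, 14, 20, Vega, bio), (36, Ada, 20, 19, 14, 38, Lyra, k1), (36, Ada, 20, 19, 14, 38, Orion, bio), (36, Ada, 20, 19, 14, 38, Vega, bio), (36, Ada, 20, 19, 15, 25, Alpha, fin), (36, Ada, 20, 19, 15, 25, Lyra, x1), (37, Quin, 18, 19, 14, 20, Lyra, k1), (37, Quin, 18, 19, 14, 20, Orion, bio), (37, Quin, 18, 19, 14, 20, Vega, bio), (37, Quin, 18, 19, 14, 38, Lyra, k1), (37, Quin, 18, 19, 14, 38, Orion, bio), (37, Quin, 18, 19, 14, 38, Vega, bio), (37, Quin, 18, 19, 15, 25, Alpha, fin), (37, Quin, 18, 19, 15, 25, Lyra, x1), (37, Vic, 2, 19, 14, 20, Lyra, k1), (37, Vic, 2, 19, 14, 20, Orion, bio), (37, Vic, 2, 19, 14, 20, Vega, bio), (37, Vic, 2, 19, 14, 38, Lyra, k1), (37, Vic, 2, 19, 14, 38, Orion, bio), (37, Vic, 2, 19, 14, 38, Vega, bio), (37, Vic, 2, 19, 15, 25, Alpha, fin), (37, Vic, 2, 19, 15, 25, Lyra, x1), (40, Xia, 18, 9, 32, 37, Nova, x1)}
Selection qty ≤ 16 AND price > 3: {(17, Mo, 5, 19, 14, 20, Lyra, k1), (17, Mo, 5, 19, 14, 20, Orion, bio), (17, Mo, 5, 19, 14, 20, Vega, bio), (17, Mo, 5, 19, 14, 38, Lyra, k1), (17, Mo, 5, 19, 14, 38, Orion, bio), (17, Mo, 5, 19, 14, 38, Vega, bio), (17, Mo, 5, 19, 15, 25, Alpha, fin), (17, Mo, 5, 19, 15, 25, Lyra, x1), (36, Ada, 20, 19, 14, 20, Lyra, k1), (36, Ada, 20, 19, 14, 20, Orion, bio), (36, Ada, 20, 19, 14, 20, Vega, bio), (36, Ada, 20, 19, 14, 38, Lyra, k1), (36, Ada, 20, 19, 14, 38, Orion, bio), (36, Ada, 20, 19, 14, 38, Vega, bio), (36, Ada, 20, 19, 15, 25, Alpha, fin), (36, Ada, 20, 19, 15, 25, Lyra, x1), (37, Quin, 18, 19, 14, 20, Lyra, k1), (37, Quin, 18, 19, 14, 20, Orion, bio), (37, Quin, 18, 19, 14, 20, Vega, bio), (37, Quin, 18, 19, 14, 38, Lyra, k1), (37, Quin, 18, 19, 14, 38, Orion, bio), (37, Quin, 18, 19, 14, 38, Vega, bio), (37, Quin, 18, 19, 15, 25, Alpha, fin), (37, Quin, 18, 19, 15, 25, Lyra, x1), (37, Vic, 2, 19, 14, 20, Lyra, k1), (37, Vic, 2, 19, 14, 20, Orion, bio), (37, Vic, 2, 19, 14, 20, Vega, bio), (37, Vic, 2, 19, 14, 38, Lyra, k1), (37, Vic, 2, 19, 14, 38, Orion, bio), (37, Vic, 2, 19, 14, 38, Vega, bio), (37, Vic, 2, 19, 15, 25, Alpha, fin), (37, Vic, 2, 19, 15, 25, Lyra, x1)}
Selection qty < price AND sid < 18: {(17, Mo, 5, 19, 14, 20, Lyra, k1), (17, Mo, 5, 19, 14, 20, Orion, bio), (17, Mo, 5, 19, 14, 20, Vega, bio), (17, Mo, 5, 19, 14, 38, Lyra, k1), (17, Mo, 5, 19, 14, 38, Orion, bio), (17, Mo, 5, 19, 14, 38, Vega, bio), (17, Mo, 5, 19, 15, 25, Alpha, fin), (17, Mo, 5, 19, 15, 25, Lyra, x1), (37, Vic, 2, 19, 14, 20, Lyra, k1), (37, Vic, 2, 19, 14, 20, Orion, bio), (37, Vic, 2, 19, 14, 20, Vega, bio), (37, Vic, 2, 19, 14, 38, Lyra, k1), (37, Vic, 2, 19, 14, 38, Orion, bio), (37, Vic, 2, 19, 14, 38, Vega, bio), (37, Vic, 2, 19, 15, 25, Alpha, fin), (37, Vic, 2, 19, 15, 25, Lyra, x1)}
π_{price, pid, cname} gives {(17, 20, Mo), (17, 25, Mo), (17, 38, Mo), (37, 20, Vic), (37, 25, Vic), (37, 38, Vic)} (10 duplicate(s) eliminated).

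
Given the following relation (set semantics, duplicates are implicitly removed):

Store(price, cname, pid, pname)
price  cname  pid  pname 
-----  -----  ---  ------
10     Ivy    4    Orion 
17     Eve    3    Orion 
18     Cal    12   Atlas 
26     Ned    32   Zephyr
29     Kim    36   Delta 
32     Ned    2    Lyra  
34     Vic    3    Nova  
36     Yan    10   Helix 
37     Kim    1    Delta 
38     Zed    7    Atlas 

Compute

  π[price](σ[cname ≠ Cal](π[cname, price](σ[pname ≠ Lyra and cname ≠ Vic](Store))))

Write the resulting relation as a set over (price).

{10, 17, 26, 29, 36, 37, 38}

Selection pname ≠ Lyra and cname ≠ Vic: {(10, Ivy, 4, Orion), (17, Eve, 3, Orion), (18, Cal, 12, Atlas), (26, Ned, 32, Zephyr), (29, Kim, 36, Delta), (36, Yan, 10, Helix), (37, Kim, 1, Delta), (38, Zed, 7, Atlas)}
π_{cname, price} gives {(Cal, 18), (Eve, 17), (Ivy, 10), (Kim, 29), (Kim, 37), (Ned, 26), (Yan, 36), (Zed, 38)}.
Selection cname ≠ Cal: {(Eve, 17), (Ivy, 10), (Kim, 29), (Kim, 37), (Ned, 26), (Yan, 36), (Zed, 38)}
π_{price} gives {10, 17, 26, 29, 36, 37, 38}.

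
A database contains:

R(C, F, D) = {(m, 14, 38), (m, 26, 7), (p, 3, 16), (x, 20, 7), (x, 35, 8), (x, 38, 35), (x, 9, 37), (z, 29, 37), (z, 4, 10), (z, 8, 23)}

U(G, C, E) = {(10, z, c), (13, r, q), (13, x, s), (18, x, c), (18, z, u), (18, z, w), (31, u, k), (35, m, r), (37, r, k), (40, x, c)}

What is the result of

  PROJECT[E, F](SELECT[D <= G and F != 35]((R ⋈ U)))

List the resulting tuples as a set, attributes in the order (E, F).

{(c, 20), (c, 38), (c, 4), (c, 9), (r, 26), (s, 20), (u, 4), (w, 4)}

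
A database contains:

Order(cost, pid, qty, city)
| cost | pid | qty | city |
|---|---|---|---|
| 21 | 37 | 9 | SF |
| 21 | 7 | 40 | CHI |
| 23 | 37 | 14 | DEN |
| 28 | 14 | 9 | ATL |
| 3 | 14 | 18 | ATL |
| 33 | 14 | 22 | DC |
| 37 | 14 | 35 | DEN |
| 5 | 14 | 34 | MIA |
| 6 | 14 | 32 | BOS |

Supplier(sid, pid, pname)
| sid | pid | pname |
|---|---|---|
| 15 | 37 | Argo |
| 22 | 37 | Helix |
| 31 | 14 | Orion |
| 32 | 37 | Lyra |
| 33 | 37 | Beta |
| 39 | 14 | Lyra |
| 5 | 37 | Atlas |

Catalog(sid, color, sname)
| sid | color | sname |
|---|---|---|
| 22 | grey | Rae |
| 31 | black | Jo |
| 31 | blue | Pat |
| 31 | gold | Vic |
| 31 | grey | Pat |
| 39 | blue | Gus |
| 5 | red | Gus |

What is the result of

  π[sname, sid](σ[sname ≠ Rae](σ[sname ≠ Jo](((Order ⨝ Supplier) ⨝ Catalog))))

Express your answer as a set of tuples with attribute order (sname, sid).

{(Gus, 39), (Gus, 5), (Pat, 31), (Vic, 31)}

Order ⋈ Supplier (natural join on pid): {(21, 37, 9, SF, 15, Argo), (21, 37, 9, SF, 22, Helix), (21, 37, 9, SF, 32, Lyra), (21, 37, 9, SF, 33, Beta), (21, 37, 9, SF, 5, Atlas), (23, 37, 14, DEN, 15, Argo), (23, 37, 14, DEN, 22, Helix), (23, 37, 14, DEN, 32, Lyra), (23, 37, 14, DEN, 33, Beta), (23, 37, 14, DEN, 5, Atlas), (28, 14, 9, ATL, 31, Orion), (28, 14, 9, ATL, 39, Lyra), (3, 14, 18, ATL, 31, Orion), (3, 14, 18, ATL, 39, Lyra), (33, 14, 22, DC, 31, Orion), (33, 14, 22, DC, 39, Lyra), (37, 14, 35, DEN, 31, Orion), (37, 14, 35, DEN, 39, Lyra), (5, 14, 34, MIA, 31, Orion), (5, 14, 34, MIA, 39, Lyra), (6, 14, 32, BOS, 31, Orion), (6, 14, 32, BOS, 39, Lyra)}
(Order ⨝ Supplier) ⋈ Catalog (natural join on sid): {(21, 37, 9, SF, 22, Helix, grey, Rae), (21, 37, 9, SF, 5, Atlas, red, Gus), (23, 37, 14, DEN, 22, Helix, grey, Rae), (23, 37, 14, DEN, 5, Atlas, red, Gus), (28, 14, 9, ATL, 31, Orion, black, Jo), (28, 14, 9, ATL, 31, Orion, blue, Pat), (28, 14, 9, ATL, 31, Orion, gold, Vic), (28, 14, 9, ATL, 31, Orion, grey, Pat), (28, 14, 9, ATL, 39, Lyra, blue, Gus), (3, 14, 18, ATL, 31, Orion, black, Jo), (3, 14, 18, ATL, 31, Orion, blue, Pat), (3, 14, 18, ATL, 31, Orion, gold, Vic), (3, 14, 18, ATL, 31, Orion, grey, Pat), (3, 14, 18, ATL, 39, Lyra, blue, Gus), (33, 14, 22, DC, 31, Orion, black, Jo), (33, 14, 22, DC, 31, Orion, blue, Pat), (33, 14, 22, DC, 31, Orion, gold, Vic), (33, 14, 22, DC, 31, Orion, grey, Pat), (33, 14, 22, DC, 39, Lyra, blue, Gus), (37, 14, 35, DEN, 31, Orion, black, Jo), (37, 14, 35, DEN, 31, Orion, blue, Pat), (37, 14, 35, DEN, 31, Orion, gold, Vic), (37, 14, 35, DEN, 31, Orion, grey, Pat), (37, 14, 35, DEN, 39, Lyra, blue, Gus), (5, 14, 34, MIA, 31, Orion, black, Jo), (5, 14, 34, MIA, 31, Orion, blue, Pat), (5, 14, 34, MIA, 31, Orion, gold, Vic), (5, 14, 34, MIA, 31, Orion, grey, Pat), (5, 14, 34, MIA, 39, Lyra, blue, Gus), (6, 14, 32, BOS, 31, Orion, black, Jo), (6, 14, 32, BOS, 31, Orion, blue, Pat), (6, 14, 32, BOS, 31, Orion, gold, Vic), (6, 14, 32, BOS, 31, Orion, grey, Pat), (6, 14, 32, BOS, 39, Lyra, blue, Gus)}
Selection sname ≠ Jo: {(21, 37, 9, SF, 22, Helix, grey, Rae), (21, 37, 9, SF, 5, Atlas, red, Gus), (23, 37, 14, DEN, 22, Helix, grey, Rae), (23, 37, 14, DEN, 5, Atlas, red, Gus), (28, 14, 9, ATL, 31, Orion, blue, Pat), (28, 14, 9, ATL, 31, Orion, gold, Vic), (28, 14, 9, ATL, 31, Orion, grey, Pat), (28, 14, 9, ATL, 39, Lyra, blue, Gus), (3, 14, 18, ATL, 31, Orion, blue, Pat), (3, 14, 18, ATL, 31, Orion, gold, Vic), (3, 14, 18, ATL, 31, Orion, grey, Pat), (3, 14, 18, ATL, 39, Lyra, blue, Gus), (33, 14, 22, DC, 31, Orion, blue, Pat), (33, 14, 22, DC, 31, Orion, gold, Vic), (33, 14, 22, DC, 31, Orion, grey, Pat), (33, 14, 22, DC, 39, Lyra, blue, Gus), (37, 14, 35, DEN, 31, Orion, blue, Pat), (37, 14, 35, DEN, 31, Orion, gold, Vic), (37, 14, 35, DEN, 31, Orion, grey, Pat), (37, 14, 35, DEN, 39, Lyra, blue, Gus), (5, 14, 34, MIA, 31, Orion, blue, Pat), (5, 14, 34, MIA, 31, Orion, gold, Vic), (5, 14, 34, MIA, 31, Orion, grey, Pat), (5, 14, 34, MIA, 39, Lyra, blue, Gus), (6, 14, 32, BOS, 31, Orion, blue, Pat), (6, 14, 32, BOS, 31, Orion, gold, Vic), (6, 14, 32, BOS, 31, Orion, grey, Pat), (6, 14, 32, BOS, 39, Lyra, blue, Gus)}
Selection sname ≠ Rae: {(21, 37, 9, SF, 5, Atlas, red, Gus), (23, 37, 14, DEN, 5, Atlas, red, Gus), (28, 14, 9, ATL, 31, Orion, blue, Pat), (28, 14, 9, ATL, 31, Orion, gold, Vic), (28, 14, 9, ATL, 31, Orion, grey, Pat), (28, 14, 9, ATL, 39, Lyra, blue, Gus), (3, 14, 18, ATL, 31, Orion, blue, Pat), (3, 14, 18, ATL, 31, Orion, gold, Vic), (3, 14, 18, ATL, 31, Orion, grey, Pat), (3, 14, 18, ATL, 39, Lyra, blue, Gus), (33, 14, 22, DC, 31, Orion, blue, Pat), (33, 14, 22, DC, 31, Orion, gold, Vic), (33, 14, 22, DC, 31, Orion, grey, Pat), (33, 14, 22, DC, 39, Lyra, blue, Gus), (37, 14, 35, DEN, 31, Orion, blue, Pat), (37, 14, 35, DEN, 31, Orion, gold, Vic), (37, 14, 35, DEN, 31, Orion, grey, Pat), (37, 14, 35, DEN, 39, Lyra, blue, Gus), (5, 14, 34, MIA, 31, Orion, blue, Pat), (5, 14, 34, MIA, 31, Orion, gold, Vic), (5, 14, 34, MIA, 31, Orion, grey, Pat), (5, 14, 34, MIA, 39, Lyra, blue, Gus), (6, 14, 32, BOS, 31, Orion, blue, Pat), (6, 14, 32, BOS, 31, Orion, gold, Vic), (6, 14, 32, BOS, 31, Orion, grey, Pat), (6, 14, 32, BOS, 39, Lyra, blue, Gus)}
π_{sname, sid} gives {(Gus, 39), (Gus, 5), (Pat, 31), (Vic, 31)} (22 duplicate(s) eliminated).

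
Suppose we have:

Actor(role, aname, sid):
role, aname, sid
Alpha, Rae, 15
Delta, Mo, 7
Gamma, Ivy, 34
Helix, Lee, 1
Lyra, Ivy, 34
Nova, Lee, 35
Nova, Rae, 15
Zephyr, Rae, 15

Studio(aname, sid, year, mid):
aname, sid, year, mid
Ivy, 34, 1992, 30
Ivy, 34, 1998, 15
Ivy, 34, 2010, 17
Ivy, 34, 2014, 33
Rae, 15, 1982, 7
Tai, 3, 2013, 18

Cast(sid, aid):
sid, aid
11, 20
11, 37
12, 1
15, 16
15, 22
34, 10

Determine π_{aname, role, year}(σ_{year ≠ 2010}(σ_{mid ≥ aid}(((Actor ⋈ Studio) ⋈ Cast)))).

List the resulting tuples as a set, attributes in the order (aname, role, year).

{(Ivy, Gamma, 1992), (Ivy, Gamma, 1998), (Ivy, Gamma, 2014), (Ivy, Lyra, 1992), (Ivy, Lyra, 1998), (Ivy, Lyra, 2014)}

Joining Actor and Studio on aname, sid yields {(Alpha, Rae, 15, 1982, 7), (Gamma, Ivy, 34, 1992, 30), (Gamma, Ivy, 34, 1998, 15), (Gamma, Ivy, 34, 2010, 17), (Gamma, Ivy, 34, 2014, 33), (Lyra, Ivy, 34, 1992, 30), (Lyra, Ivy, 34, 1998, 15), (Lyra, Ivy, 34, 2010, 17), (Lyra, Ivy, 34, 2014, 33), (Nova, Rae, 15, 1982, 7), (Zephyr, Rae, 15, 1982, 7)}.
Joining (Actor ⋈ Studio) and Cast on sid yields {(Alpha, Rae, 15, 1982, 7, 16), (Alpha, Rae, 15, 1982, 7, 22), (Gamma, Ivy, 34, 1992, 30, 10), (Gamma, Ivy, 34, 1998, 15, 10), (Gamma, Ivy, 34, 2010, 17, 10), (Gamma, Ivy, 34, 2014, 33, 10), (Lyra, Ivy, 34, 1992, 30, 10), (Lyra, Ivy, 34, 1998, 15, 10), (Lyra, Ivy, 34, 2010, 17, 10), (Lyra, Ivy, 34, 2014, 33, 10), (Nova, Rae, 15, 1982, 7, 16), (Nova, Rae, 15, 1982, 7, 22), (Zephyr, Rae, 15, 1982, 7, 16), (Zephyr, Rae, 15, 1982, 7, 22)}.
Selection mid ≥ aid: {(Gamma, Ivy, 34, 1992, 30, 10), (Gamma, Ivy, 34, 1998, 15, 10), (Gamma, Ivy, 34, 2010, 17, 10), (Gamma, Ivy, 34, 2014, 33, 10), (Lyra, Ivy, 34, 1992, 30, 10), (Lyra, Ivy, 34, 1998, 15, 10), (Lyra, Ivy, 34, 2010, 17, 10), (Lyra, Ivy, 34, 2014, 33, 10)}
Selection year ≠ 2010: {(Gamma, Ivy, 34, 1992, 30, 10), (Gamma, Ivy, 34, 1998, 15, 10), (Gamma, Ivy, 34, 2014, 33, 10), (Lyra, Ivy, 34, 1992, 30, 10), (Lyra, Ivy, 34, 1998, 15, 10), (Lyra, Ivy, 34, 2014, 33, 10)}
Projecting to aname, role, year: {(Ivy, Gamma, 1992), (Ivy, Gamma, 1998), (Ivy, Gamma, 2014), (Ivy, Lyra, 1992), (Ivy, Lyra, 1998), (Ivy, Lyra, 2014)}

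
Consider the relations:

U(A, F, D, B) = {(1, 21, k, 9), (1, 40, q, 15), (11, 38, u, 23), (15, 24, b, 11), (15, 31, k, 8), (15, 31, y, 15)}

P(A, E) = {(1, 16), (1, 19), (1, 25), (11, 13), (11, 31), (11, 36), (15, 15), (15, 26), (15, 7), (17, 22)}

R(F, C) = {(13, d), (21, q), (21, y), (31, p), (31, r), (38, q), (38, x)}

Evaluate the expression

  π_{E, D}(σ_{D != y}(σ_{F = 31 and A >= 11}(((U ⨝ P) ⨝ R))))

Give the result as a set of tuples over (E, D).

{(15, k), (26, k), (7, k)}

Natural join on A: {(1, 21, k, 9, 16), (1, 21, k, 9, 19), (1, 21, k, 9, 25), (1, 40, q, 15, 16), (1, 40, q, 15, 19), (1, 40, q, 15, 25), (11, 38, u, 23, 13), (11, 38, u, 23, 31), (11, 38, u, 23, 36), (15, 24, b, 11, 15), (15, 24, b, 11, 26), (15, 24, b, 11, 7), (15, 31, k, 8, 15), (15, 31, k, 8, 26), (15, 31, k, 8, 7), (15, 31, y, 15, 15), (15, 31, y, 15, 26), (15, 31, y, 15, 7)}
Natural join on F: {(1, 21, k, 9, 16, q), (1, 21, k, 9, 16, y), (1, 21, k, 9, 19, q), (1, 21, k, 9, 19, y), (1, 21, k, 9, 25, q), (1, 21, k, 9, 25, y), (11, 38, u, 23, 13, q), (11, 38, u, 23, 13, x), (11, 38, u, 23, 31, q), (11, 38, u, 23, 31, x), (11, 38, u, 23, 36, q), (11, 38, u, 23, 36, x), (15, 31, k, 8, 15, p), (15, 31, k, 8, 15, r), (15, 31, k, 8, 26, p), (15, 31, k, 8, 26, r), (15, 31, k, 8, 7, p), (15, 31, k, 8, 7, r), (15, 31, y, 15, 15, p), (15, 31, y, 15, 15, r), (15, 31, y, 15, 26, p), (15, 31, y, 15, 26, r), (15, 31, y, 15, 7, p), (15, 31, y, 15, 7, r)}
Filtering on F = 31 and A >= 11 leaves {(15, 31, k, 8, 15, p), (15, 31, k, 8, 15, r), (15, 31, k, 8, 26, p), (15, 31, k, 8, 26, r), (15, 31, k, 8, 7, p), (15, 31, k, 8, 7, r), (15, 31, y, 15, 15, p), (15, 31, y, 15, 15, r), (15, 31, y, 15, 26, p), (15, 31, y, 15, 26, r), (15, 31, y, 15, 7, p), (15, 31, y, 15, 7, r)}.
Filtering on D != y leaves {(15, 31, k, 8, 15, p), (15, 31, k, 8, 15, r), (15, 31, k, 8, 26, p), (15, 31, k, 8, 26, r), (15, 31, k, 8, 7, p), (15, 31, k, 8, 7, r)}.
π_{E, D} gives {(15, k), (26, k), (7, k)} (3 duplicate(s) eliminated).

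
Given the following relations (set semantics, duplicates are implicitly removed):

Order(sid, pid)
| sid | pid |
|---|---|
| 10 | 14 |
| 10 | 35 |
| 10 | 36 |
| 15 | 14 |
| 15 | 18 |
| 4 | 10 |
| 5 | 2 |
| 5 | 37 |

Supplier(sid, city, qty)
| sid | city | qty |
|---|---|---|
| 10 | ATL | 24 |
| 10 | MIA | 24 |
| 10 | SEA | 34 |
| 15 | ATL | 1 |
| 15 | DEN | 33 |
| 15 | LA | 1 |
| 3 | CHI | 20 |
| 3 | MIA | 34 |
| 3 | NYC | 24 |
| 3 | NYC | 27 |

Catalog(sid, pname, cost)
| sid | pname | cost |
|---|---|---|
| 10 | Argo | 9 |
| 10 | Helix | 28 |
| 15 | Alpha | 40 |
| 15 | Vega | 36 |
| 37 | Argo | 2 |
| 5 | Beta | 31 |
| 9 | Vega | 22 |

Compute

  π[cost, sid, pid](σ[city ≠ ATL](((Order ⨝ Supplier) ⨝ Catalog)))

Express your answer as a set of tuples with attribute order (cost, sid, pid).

{(28, 10, 14), (28, 10, 35), (28, 10, 36), (36, 15, 14), (36, 15, 18), (40, 15, 14), (40, 15, 18), (9, 10, 14), (9, 10, 35), (9, 10, 36)}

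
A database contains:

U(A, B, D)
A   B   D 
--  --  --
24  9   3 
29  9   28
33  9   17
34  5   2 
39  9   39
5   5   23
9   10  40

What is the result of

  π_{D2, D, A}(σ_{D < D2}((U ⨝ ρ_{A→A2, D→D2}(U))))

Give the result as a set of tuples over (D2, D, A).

{(17, 3, 24), (23, 2, 34), (28, 17, 33), (28, 3, 24), (39, 17, 33), (39, 28, 29), (39, 3, 24)}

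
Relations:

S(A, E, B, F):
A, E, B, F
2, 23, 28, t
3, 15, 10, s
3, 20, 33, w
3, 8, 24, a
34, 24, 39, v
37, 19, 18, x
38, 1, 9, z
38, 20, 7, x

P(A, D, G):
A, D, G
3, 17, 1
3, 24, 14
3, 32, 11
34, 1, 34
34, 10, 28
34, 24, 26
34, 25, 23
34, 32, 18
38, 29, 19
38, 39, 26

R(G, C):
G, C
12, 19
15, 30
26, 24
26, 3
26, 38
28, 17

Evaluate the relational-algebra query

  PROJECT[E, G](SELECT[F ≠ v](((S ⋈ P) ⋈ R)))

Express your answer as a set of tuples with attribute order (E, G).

{(1, 26), (20, 26)}

S ⋈ P (natural join on A): {(3, 15, 10, s, 17, 1), (3, 15, 10, s, 24, 14), (3, 15, 10, s, 32, 11), (3, 20, 33, w, 17, 1), (3, 20, 33, w, 24, 14), (3, 20, 33, w, 32, 11), (3, 8, 24, a, 17, 1), (3, 8, 24, a, 24, 14), (3, 8, 24, a, 32, 11), (34, 24, 39, v, 1, 34), (34, 24, 39, v, 10, 28), (34, 24, 39, v, 24, 26), (34, 24, 39, v, 25, 23), (34, 24, 39, v, 32, 18), (38, 1, 9, z, 29, 19), (38, 1, 9, z, 39, 26), (38, 20, 7, x, 29, 19), (38, 20, 7, x, 39, 26)}
(S ⋈ P) ⋈ R (natural join on G): {(34, 24, 39, v, 10, 28, 17), (34, 24, 39, v, 24, 26, 24), (34, 24, 39, v, 24, 26, 3), (34, 24, 39, v, 24, 26, 38), (38, 1, 9, z, 39, 26, 24), (38, 1, 9, z, 39, 26, 3), (38, 1, 9, z, 39, 26, 38), (38, 20, 7, x, 39, 26, 24), (38, 20, 7, x, 39, 26, 3), (38, 20, 7, x, 39, 26, 38)}
Apply σ_{F ≠ v}; surviving tuples: {(38, 1, 9, z, 39, 26, 24), (38, 1, 9, z, 39, 26, 3), (38, 1, 9, z, 39, 26, 38), (38, 20, 7, x, 39, 26, 24), (38, 20, 7, x, 39, 26, 3), (38, 20, 7, x, 39, 26, 38)}
π[E, G]: project onto (E, G) (4 duplicate(s) eliminated) → {(1, 26), (20, 26)}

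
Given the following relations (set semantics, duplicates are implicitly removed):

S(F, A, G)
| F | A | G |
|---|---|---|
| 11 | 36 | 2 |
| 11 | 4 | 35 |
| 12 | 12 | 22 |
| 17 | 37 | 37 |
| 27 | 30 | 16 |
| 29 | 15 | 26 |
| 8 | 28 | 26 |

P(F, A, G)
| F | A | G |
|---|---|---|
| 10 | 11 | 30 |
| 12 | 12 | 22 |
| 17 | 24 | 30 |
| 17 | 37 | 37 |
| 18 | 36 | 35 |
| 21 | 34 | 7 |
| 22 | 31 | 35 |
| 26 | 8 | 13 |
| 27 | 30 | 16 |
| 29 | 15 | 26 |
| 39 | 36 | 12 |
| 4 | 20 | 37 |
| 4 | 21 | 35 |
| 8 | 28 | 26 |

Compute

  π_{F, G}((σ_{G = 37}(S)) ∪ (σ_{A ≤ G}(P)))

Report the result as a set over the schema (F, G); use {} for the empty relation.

{(10, 30), (12, 22), (17, 30), (17, 37), (22, 35), (26, 13), (29, 26), (4, 35), (4, 37)}

Filtering on G = 37 leaves {(17, 37, 37)}.
Filtering on A ≤ G leaves {(10, 11, 30), (12, 12, 22), (17, 24, 30), (17, 37, 37), (22, 31, 35), (26, 8, 13), (29, 15, 26), (4, 20, 37), (4, 21, 35)}.
Set union of the two operands is {(10, 11, 30), (12, 12, 22), (17, 24, 30), (17, 37, 37), (22, 31, 35), (26, 8, 13), (29, 15, 26), (4, 20, 37), (4, 21, 35)}.
π[F, G]: project onto (F, G) → {(10, 30), (12, 22), (17, 30), (17, 37), (22, 35), (26, 13), (29, 26), (4, 35), (4, 37)}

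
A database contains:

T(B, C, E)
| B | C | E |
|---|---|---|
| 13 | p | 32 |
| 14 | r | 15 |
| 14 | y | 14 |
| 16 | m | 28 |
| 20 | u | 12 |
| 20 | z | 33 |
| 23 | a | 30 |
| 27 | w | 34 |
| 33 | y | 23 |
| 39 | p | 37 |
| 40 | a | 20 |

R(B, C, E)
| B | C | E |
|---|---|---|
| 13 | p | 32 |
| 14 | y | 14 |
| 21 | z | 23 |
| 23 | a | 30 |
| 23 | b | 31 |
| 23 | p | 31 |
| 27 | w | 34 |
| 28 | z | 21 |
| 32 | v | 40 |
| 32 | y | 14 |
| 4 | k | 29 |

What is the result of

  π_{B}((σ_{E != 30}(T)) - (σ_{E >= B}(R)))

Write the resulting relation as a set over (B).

Filtering on E != 30 leaves {(13, p, 32), (14, r, 15), (14, y, 14), (16, m, 28), (20, u, 12), (20, z, 33), (27, w, 34), (33, y, 23), (39, p, 37), (40, a, 20)}.
Filtering on E >= B leaves {(13, p, 32), (14, y, 14), (21, z, 23), (23, a, 30), (23, b, 31), (23, p, 31), (27, w, 34), (32, v, 40), (4, k, 29)}.
Difference: {(13, p, 32), (14, r, 15), (14, y, 14), (16, m, 28), (20, u, 12), (20, z, 33), (27, w, 34), (33, y, 23), (39, p, 37), (40, a, 20)} with {(13, p, 32), (14, y, 14), (21, z, 23), (23, a, 30), (23, b, 31), (23, p, 31), (27, w, 34), (32, v, 40), (4, k, 29)} → {(14, r, 15), (16, m, 28), (20, u, 12), (20, z, 33), (33, y, 23), (39, p, 37), (40, a, 20)}
Projecting to B (1 duplicate(s) eliminated): {14, 16, 20, 33, 39, 40}

{14, 16, 20, 33, 39, 40}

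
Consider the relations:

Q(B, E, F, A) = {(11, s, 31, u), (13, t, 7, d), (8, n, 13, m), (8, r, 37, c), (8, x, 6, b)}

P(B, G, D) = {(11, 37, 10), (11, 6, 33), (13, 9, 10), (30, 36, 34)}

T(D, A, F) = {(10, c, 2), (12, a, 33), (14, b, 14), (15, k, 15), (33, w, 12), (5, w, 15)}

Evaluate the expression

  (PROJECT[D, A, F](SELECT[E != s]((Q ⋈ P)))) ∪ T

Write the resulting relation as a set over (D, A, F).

Joining Q and P on B yields {(11, s, 31, u, 37, 10), (11, s, 31, u, 6, 33), (13, t, 7, d, 9, 10)}.
Filtering on E != s leaves {(13, t, 7, d, 9, 10)}.
π[D, A, F]: project onto (D, A, F) → {(10, d, 7)}
Union: {(10, d, 7)} with {(10, c, 2), (12, a, 33), (14, b, 14), (15, k, 15), (33, w, 12), (5, w, 15)} → {(10, c, 2), (10, d, 7), (12, a, 33), (14, b, 14), (15, k, 15), (33, w, 12), (5, w, 15)}

{(10, c, 2), (10, d, 7), (12, a, 33), (14, b, 14), (15, k, 15), (33, w, 12), (5, w, 15)}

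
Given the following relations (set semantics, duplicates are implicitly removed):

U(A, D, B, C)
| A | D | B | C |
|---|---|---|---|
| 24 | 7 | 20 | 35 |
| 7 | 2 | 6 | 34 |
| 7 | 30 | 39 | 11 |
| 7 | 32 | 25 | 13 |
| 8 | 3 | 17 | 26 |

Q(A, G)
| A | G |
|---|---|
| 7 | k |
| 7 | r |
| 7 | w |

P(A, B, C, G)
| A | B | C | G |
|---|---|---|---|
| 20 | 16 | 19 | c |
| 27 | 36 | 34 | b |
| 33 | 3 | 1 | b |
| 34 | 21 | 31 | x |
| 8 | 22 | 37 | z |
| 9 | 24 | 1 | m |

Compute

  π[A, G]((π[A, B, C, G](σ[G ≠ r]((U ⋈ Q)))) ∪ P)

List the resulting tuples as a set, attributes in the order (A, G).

{(20, c), (27, b), (33, b), (34, x), (7, k), (7, w), (8, z), (9, m)}

U ⋈ Q (natural join on A): {(7, 2, 6, 34, k), (7, 2, 6, 34, r), (7, 2, 6, 34, w), (7, 30, 39, 11, k), (7, 30, 39, 11, r), (7, 30, 39, 11, w), (7, 32, 25, 13, k), (7, 32, 25, 13, r), (7, 32, 25, 13, w)}
Apply σ_{G ≠ r}; surviving tuples: {(7, 2, 6, 34, k), (7, 2, 6, 34, w), (7, 30, 39, 11, k), (7, 30, 39, 11, w), (7, 32, 25, 13, k), (7, 32, 25, 13, w)}
π[A, B, C, G]: project onto (A, B, C, G) → {(7, 25, 13, k), (7, 25, 13, w), (7, 39, 11, k), (7, 39, 11, w), (7, 6, 34, k), (7, 6, 34, w)}
Union: {(7, 25, 13, k), (7, 25, 13, w), (7, 39, 11, k), (7, 39, 11, w), (7, 6, 34, k), (7, 6, 34, w)} with {(20, 16, 19, c), (27, 36, 34, b), (33, 3, 1, b), (34, 21, 31, x), (8, 22, 37, z), (9, 24, 1, m)} → {(20, 16, 19, c), (27, 36, 34, b), (33, 3, 1, b), (34, 21, 31, x), (7, 25, 13, k), (7, 25, 13, w), (7, 39, 11, k), (7, 39, 11, w), (7, 6, 34, k), (7, 6, 34, w), (8, 22, 37, z), (9, 24, 1, m)}
π[A, G]: project onto (A, G) (4 duplicate(s) eliminated) → {(20, c), (27, b), (33, b), (34, x), (7, k), (7, w), (8, z), (9, m)}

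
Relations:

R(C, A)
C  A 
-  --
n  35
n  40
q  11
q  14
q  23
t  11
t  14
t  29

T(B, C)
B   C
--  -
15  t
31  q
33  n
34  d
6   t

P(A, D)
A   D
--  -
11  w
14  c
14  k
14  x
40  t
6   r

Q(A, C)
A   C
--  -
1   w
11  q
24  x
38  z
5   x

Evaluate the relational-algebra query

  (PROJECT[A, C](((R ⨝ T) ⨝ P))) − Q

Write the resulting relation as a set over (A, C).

Joining R and T on C yields {(n, 35, 33), (n, 40, 33), (q, 11, 31), (q, 14, 31), (q, 23, 31), (t, 11, 15), (t, 11, 6), (t, 14, 15), (t, 14, 6), (t, 29, 15), (t, 29, 6)}.
Joining (R ⨝ T) and P on A yields {(n, 40, 33, t), (q, 11, 31, w), (q, 14, 31, c), (q, 14, 31, k), (q, 14, 31, x), (t, 11, 15, w), (t, 11, 6, w), (t, 14, 15, c), (t, 14, 15, k), (t, 14, 15, x), (t, 14, 6, c), (t, 14, 6, k), (t, 14, 6, x)}.
π[A, C]: project onto (A, C) (8 duplicate(s) eliminated) → {(11, q), (11, t), (14, q), (14, t), (40, n)}
Difference: {(11, q), (11, t), (14, q), (14, t), (40, n)} with {(1, w), (11, q), (24, x), (38, z), (5, x)} → {(11, t), (14, q), (14, t), (40, n)}

{(11, t), (14, q), (14, t), (40, n)}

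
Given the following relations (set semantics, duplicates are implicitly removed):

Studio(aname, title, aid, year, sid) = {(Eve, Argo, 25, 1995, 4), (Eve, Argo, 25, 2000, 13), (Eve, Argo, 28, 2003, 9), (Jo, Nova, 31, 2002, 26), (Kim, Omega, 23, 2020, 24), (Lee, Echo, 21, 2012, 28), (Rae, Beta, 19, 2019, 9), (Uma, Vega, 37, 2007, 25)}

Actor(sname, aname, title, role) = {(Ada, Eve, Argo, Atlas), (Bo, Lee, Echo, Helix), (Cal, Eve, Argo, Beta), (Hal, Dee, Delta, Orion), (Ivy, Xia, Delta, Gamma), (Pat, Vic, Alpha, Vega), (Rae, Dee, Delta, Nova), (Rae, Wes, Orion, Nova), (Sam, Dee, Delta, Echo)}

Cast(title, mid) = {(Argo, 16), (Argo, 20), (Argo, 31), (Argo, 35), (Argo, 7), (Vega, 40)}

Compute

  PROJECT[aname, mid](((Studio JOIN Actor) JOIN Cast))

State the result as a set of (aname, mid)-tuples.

Joining Studio and Actor on aname, title yields {(Eve, Argo, 25, 1995, 4, Ada, Atlas), (Eve, Argo, 25, 1995, 4, Cal, Beta), (Eve, Argo, 25, 2000, 13, Ada, Atlas), (Eve, Argo, 25, 2000, 13, Cal, Beta), (Eve, Argo, 28, 2003, 9, Ada, Atlas), (Eve, Argo, 28, 2003, 9, Cal, Beta), (Lee, Echo, 21, 2012, 28, Bo, Helix)}.
Joining (Studio JOIN Actor) and Cast on title yields {(Eve, Argo, 25, 1995, 4, Ada, Atlas, 16), (Eve, Argo, 25, 1995, 4, Ada, Atlas, 20), (Eve, Argo, 25, 1995, 4, Ada, Atlas, 31), (Eve, Argo, 25, 1995, 4, Ada, Atlas, 35), (Eve, Argo, 25, 1995, 4, Ada, Atlas, 7), (Eve, Argo, 25, 1995, 4, Cal, Beta, 16), (Eve, Argo, 25, 1995, 4, Cal, Beta, 20), (Eve, Argo, 25, 1995, 4, Cal, Beta, 31), (Eve, Argo, 25, 1995, 4, Cal, Beta, 35), (Eve, Argo, 25, 1995, 4, Cal, Beta, 7), (Eve, Argo, 25, 2000, 13, Ada, Atlas, 16), (Eve, Argo, 25, 2000, 13, Ada, Atlas, 20), (Eve, Argo, 25, 2000, 13, Ada, Atlas, 31), (Eve, Argo, 25, 2000, 13, Ada, Atlas, 35), (Eve, Argo, 25, 2000, 13, Ada, Atlas, 7), (Eve, Argo, 25, 2000, 13, Cal, Beta, 16), (Eve, Argo, 25, 2000, 13, Cal, Beta, 20), (Eve, Argo, 25, 2000, 13, Cal, Beta, 31), (Eve, Argo, 25, 2000, 13, Cal, Beta, 35), (Eve, Argo, 25, 2000, 13, Cal, Beta, 7), (Eve, Argo, 28, 2003, 9, Ada, Atlas, 16), (Eve, Argo, 28, 2003, 9, Ada, Atlas, 20), (Eve, Argo, 28, 2003, 9, Ada, Atlas, 31), (Eve, Argo, 28, 2003, 9, Ada, Atlas, 35), (Eve, Argo, 28, 2003, 9, Ada, Atlas, 7), (Eve, Argo, 28, 2003, 9, Cal, Beta, 16), (Eve, Argo, 28, 2003, 9, Cal, Beta, 20), (Eve, Argo, 28, 2003, 9, Cal, Beta, 31), (Eve, Argo, 28, 2003, 9, Cal, Beta, 35), (Eve, Argo, 28, 2003, 9, Cal, Beta, 7)}.
Keep only column(s) aname, mid (25 duplicate(s) eliminated): {(Eve, 16), (Eve, 20), (Eve, 31), (Eve, 35), (Eve, 7)}

{(Eve, 16), (Eve, 20), (Eve, 31), (Eve, 35), (Eve, 7)}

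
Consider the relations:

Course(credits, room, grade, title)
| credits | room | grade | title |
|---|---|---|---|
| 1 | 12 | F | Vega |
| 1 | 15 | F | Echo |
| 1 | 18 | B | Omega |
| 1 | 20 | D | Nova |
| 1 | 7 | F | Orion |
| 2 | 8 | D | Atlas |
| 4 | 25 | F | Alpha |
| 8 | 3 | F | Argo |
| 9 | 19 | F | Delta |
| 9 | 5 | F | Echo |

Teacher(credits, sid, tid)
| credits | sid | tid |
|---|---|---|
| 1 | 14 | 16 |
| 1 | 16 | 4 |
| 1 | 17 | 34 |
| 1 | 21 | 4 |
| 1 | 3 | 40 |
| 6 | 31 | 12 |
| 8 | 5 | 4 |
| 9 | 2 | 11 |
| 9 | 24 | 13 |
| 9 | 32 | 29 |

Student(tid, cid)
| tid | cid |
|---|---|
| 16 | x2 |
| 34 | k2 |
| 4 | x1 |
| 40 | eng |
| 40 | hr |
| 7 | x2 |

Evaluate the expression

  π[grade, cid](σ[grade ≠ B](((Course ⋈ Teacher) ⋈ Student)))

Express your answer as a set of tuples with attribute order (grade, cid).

Course ⋈ Teacher (natural join on credits): {(1, 12, F, Vega, 14, 16), (1, 12, F, Vega, 16, 4), (1, 12, F, Vega, 17, 34), (1, 12, F, Vega, 21, 4), (1, 12, F, Vega, 3, 40), (1, 15, F, Echo, 14, 16), (1, 15, F, Echo, 16, 4), (1, 15, F, Echo, 17, 34), (1, 15, F, Echo, 21, 4), (1, 15, F, Echo, 3, 40), (1, 18, B, Omega, 14, 16), (1, 18, B, Omega, 16, 4), (1, 18, B, Omega, 17, 34), (1, 18, B, Omega, 21, 4), (1, 18, B, Omega, 3, 40), (1, 20, D, Nova, 14, 16), (1, 20, D, Nova, 16, 4), (1, 20, D, Nova, 17, 34), (1, 20, D, Nova, 21, 4), (1, 20, D, Nova, 3, 40), (1, 7, F, Orion, 14, 16), (1, 7, F, Orion, 16, 4), (1, 7, F, Orion, 17, 34), (1, 7, F, Orion, 21, 4), (1, 7, F, Orion, 3, 40), (8, 3, F, Argo, 5, 4), (9, 19, F, Delta, 2, 11), (9, 19, F, Delta, 24, 13), (9, 19, F, Delta, 32, 29), (9, 5, F, Echo, 2, 11), (9, 5, F, Echo, 24, 13), (9, 5, F, Echo, 32, 29)}
(Course ⋈ Teacher) ⋈ Student (natural join on tid): {(1, 12, F, Vega, 14, 16, x2), (1, 12, F, Vega, 16, 4, x1), (1, 12, F, Vega, 17, 34, k2), (1, 12, F, Vega, 21, 4, x1), (1, 12, F, Vega, 3, 40, eng), (1, 12, F, Vega, 3, 40, hr), (1, 15, F, Echo, 14, 16, x2), (1, 15, F, Echo, 16, 4, x1), (1, 15, F, Echo, 17, 34, k2), (1, 15, F, Echo, 21, 4, x1), (1, 15, F, Echo, 3, 40, eng), (1, 15, F, Echo, 3, 40, hr), (1, 18, B, Omega, 14, 16, x2), (1, 18, B, Omega, 16, 4, x1), (1, 18, B, Omega, 17, 34, k2), (1, 18, B, Omega, 21, 4, x1), (1, 18, B, Omega, 3, 40, eng), (1, 18, B, Omega, 3, 40, hr), (1, 20, D, Nova, 14, 16, x2), (1, 20, D, Nova, 16, 4, x1), (1, 20, D, Nova, 17, 34, k2), (1, 20, D, Nova, 21, 4, x1), (1, 20, D, Nova, 3, 40, eng), (1, 20, D, Nova, 3, 40, hr), (1, 7, F, Orion, 14, 16, x2), (1, 7, F, Orion, 16, 4, x1), (1, 7, F, Orion, 17, 34, k2), (1, 7, F, Orion, 21, 4, x1), (1, 7, F, Orion, 3, 40, eng), (1, 7, F, Orion, 3, 40, hr), (8, 3, F, Argo, 5, 4, x1)}
σ[grade ≠ B]: keep tuples satisfying grade ≠ B → {(1, 12, F, Vega, 14, 16, x2), (1, 12, F, Vega, 16, 4, x1), (1, 12, F, Vega, 17, 34, k2), (1, 12, F, Vega, 21, 4, x1), (1, 12, F, Vega, 3, 40, eng), (1, 12, F, Vega, 3, 40, hr), (1, 15, F, Echo, 14, 16, x2), (1, 15, F, Echo, 16, 4, x1), (1, 15, F, Echo, 17, 34, k2), (1, 15, F, Echo, 21, 4, x1), (1, 15, F, Echo, 3, 40, eng), (1, 15, F, Echo, 3, 40, hr), (1, 20, D, Nova, 14, 16, x2), (1, 20, D, Nova, 16, 4, x1), (1, 20, D, Nova, 17, 34, k2), (1, 20, D, Nova, 21, 4, x1), (1, 20, D, Nova, 3, 40, eng), (1, 20, D, Nova, 3, 40, hr), (1, 7, F, Orion, 14, 16, x2), (1, 7, F, Orion, 16, 4, x1), (1, 7, F, Orion, 17, 34, k2), (1, 7, F, Orion, 21, 4, x1), (1, 7, F, Orion, 3, 40, eng), (1, 7, F, Orion, 3, 40, hr), (8, 3, F, Argo, 5, 4, x1)}
Keep only column(s) grade, cid (15 duplicate(s) eliminated): {(D, eng), (D, hr), (D, k2), (D, x1), (D, x2), (F, eng), (F, hr), (F, k2), (F, x1), (F, x2)}

{(D, eng), (D, hr), (D, k2), (D, x1), (D, x2), (F, eng), (F, hr), (F, k2), (F, x1), (F, x2)}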